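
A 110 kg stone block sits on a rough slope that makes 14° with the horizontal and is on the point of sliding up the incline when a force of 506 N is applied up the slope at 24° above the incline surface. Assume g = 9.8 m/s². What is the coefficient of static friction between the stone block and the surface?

μ ≈ 0.240

On the verge of sliding up the incline, friction is at its maximum μN and acts down the slope.
Perpendicular to incline: N = W cos 14° − P sin 24° = 1046 − 205.8 = 840.2 N.
Along incline: P cos 24° − μN = W sin 14° → μ = −(W sin 14° − P cos 24°) / N = 0.2398.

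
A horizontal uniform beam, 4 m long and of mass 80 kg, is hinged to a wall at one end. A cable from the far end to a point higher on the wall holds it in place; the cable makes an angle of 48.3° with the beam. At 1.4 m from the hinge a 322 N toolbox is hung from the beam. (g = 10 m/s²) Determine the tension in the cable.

T ≈ 687 N

Take torques about the hinge: T sin 48.3° · 4 = 80×10×2 + 322×1.4 = 2050.8 N·m.
So T = 2050.8 / (0.7466 × 4) = 686.68 N.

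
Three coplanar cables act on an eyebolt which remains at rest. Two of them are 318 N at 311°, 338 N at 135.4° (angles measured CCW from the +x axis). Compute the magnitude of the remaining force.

F ≈ 32.1 N

Sum the known components: ΣF_x = -32.04 N, ΣF_y = -2.67 N.
For equilibrium the remaining force must supply (−ΣF_x, −ΣF_y) = (32.04, 2.67) N.
Magnitude = √((32.04)² + (2.67)²) = 32.15 N; direction = atan2(2.67, 32.04) = 4.8°.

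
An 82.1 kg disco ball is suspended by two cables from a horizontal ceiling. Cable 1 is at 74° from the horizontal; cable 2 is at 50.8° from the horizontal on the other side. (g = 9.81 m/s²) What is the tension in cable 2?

T_2 ≈ 270 N

Weight W = 82.1 × 9.81 = 805.4 N acts straight down.
Horizontal: T_1 cos 74° = T_2 cos 50.8°  →  T_1 = 2.293 T_2.
Vertical: T_1 sin 74° + T_2 sin 50.8° = 805.4.
Substituting the horizontal relation into the vertical equation gives 2.979 T_2 = 805.4, so T_2 = 270.4 N.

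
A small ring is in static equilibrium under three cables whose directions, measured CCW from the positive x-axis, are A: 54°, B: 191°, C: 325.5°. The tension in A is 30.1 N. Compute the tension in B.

T_B ≈ 42.2 N

Resolve: ΣF_x = 30.1 cos 54° + T_B cos 191° + T_C cos 325.5° = 0.
        ΣF_y = 30.1 sin 54° + T_B sin 191° + T_C sin 325.5° = 0.
The known terms sum to (17.69, 24.35) N, so -0.9816 T_B + 0.8241 T_C = -17.69 and -0.1908 T_B − 0.5664 T_C = -24.35.
Solving simultaneously: T_B = 42.19 N, T_C = 28.78 N.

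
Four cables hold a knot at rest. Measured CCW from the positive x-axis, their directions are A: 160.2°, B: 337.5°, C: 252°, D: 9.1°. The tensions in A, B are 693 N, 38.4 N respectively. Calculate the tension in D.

T_D ≈ 735 N

Resolve: ΣF_x = 693 cos 160.2° + 38.4 cos 337.5° + T_C cos 252° + T_D cos 9.1° = 0.
        ΣF_y = 693 sin 160.2° + 38.4 sin 337.5° + T_C sin 252° + T_D sin 9.1° = 0.
The known terms sum to (-616.6, 220.1) N, so -0.3090 T_C + 0.9874 T_D = 616.6 and -0.9511 T_C + 0.1582 T_D = -220.1.
Solving simultaneously: T_C = 353.6 N, T_D = 735.1 N.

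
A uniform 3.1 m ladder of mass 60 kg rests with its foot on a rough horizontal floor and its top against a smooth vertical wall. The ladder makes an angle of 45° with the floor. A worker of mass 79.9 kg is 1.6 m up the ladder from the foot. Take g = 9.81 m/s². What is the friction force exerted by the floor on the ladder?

Torques about the foot: N_wall · 3.1 sin 45° = 60×9.81×1.55 cos 45° + 79.9×9.81×1.6 cos 45° → N_wall = 698.85 N.
ΣF_x = 0: f_floor = N_wall = 698.85 N.

f ≈ 699 N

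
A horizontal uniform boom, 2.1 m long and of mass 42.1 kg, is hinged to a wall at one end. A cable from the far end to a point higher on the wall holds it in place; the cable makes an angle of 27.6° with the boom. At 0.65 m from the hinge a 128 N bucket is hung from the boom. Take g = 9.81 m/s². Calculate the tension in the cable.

T ≈ 531 N

Take torques about the hinge: T sin 27.6° · 2.1 = 42.1×9.81×1.05 + 128×0.65 = 516.85 N·m.
So T = 516.85 / (0.4633 × 2.1) = 531.24 N.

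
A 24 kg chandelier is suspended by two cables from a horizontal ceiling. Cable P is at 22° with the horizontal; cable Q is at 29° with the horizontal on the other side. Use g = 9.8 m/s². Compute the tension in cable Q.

Weight W = 24 × 9.8 = 235.2 N acts straight down.
Horizontal: T_P cos 22° = T_Q cos 29°  →  T_P = 0.9433 T_Q.
Vertical: T_P sin 22° + T_Q sin 29° = 235.2.
Substituting the horizontal relation into the vertical equation gives 0.8382 T_Q = 235.2, so T_Q = 280.6 N.

T_Q ≈ 281 N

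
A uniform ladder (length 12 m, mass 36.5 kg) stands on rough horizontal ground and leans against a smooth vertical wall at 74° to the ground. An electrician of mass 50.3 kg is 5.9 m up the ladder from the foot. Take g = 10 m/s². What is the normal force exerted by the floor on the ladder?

ΣF_y = 0: N_floor = 36.5×10 + 50.3×10 = 868 N.

N_floor ≈ 868 N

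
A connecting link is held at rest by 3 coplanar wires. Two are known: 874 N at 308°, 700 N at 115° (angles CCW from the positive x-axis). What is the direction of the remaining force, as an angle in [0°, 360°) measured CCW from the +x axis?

Sum the known components: ΣF_x = 242.3 N, ΣF_y = -54.31 N.
For equilibrium the remaining force must supply (−ΣF_x, −ΣF_y) = (-242.3, 54.31) N.
Magnitude = √((-242.3)² + (54.31)²) = 248.3 N; direction = atan2(54.31, -242.3) = 167.4°.

θ ≈ 167°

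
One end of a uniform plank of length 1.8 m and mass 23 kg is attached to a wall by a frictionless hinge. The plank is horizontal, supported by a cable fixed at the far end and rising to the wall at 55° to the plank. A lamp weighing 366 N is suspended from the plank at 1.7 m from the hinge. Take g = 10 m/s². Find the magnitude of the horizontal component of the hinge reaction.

Take torques about the hinge: T sin 55° · 1.8 = 23×10×0.9 + 366×1.7 = 829.2 N·m.
So T = 829.2 / (0.8192 × 1.8) = 562.37 N.
ΣF_x = 0: H_x = T cos 55° = 322.56 N.

H_x ≈ 323 N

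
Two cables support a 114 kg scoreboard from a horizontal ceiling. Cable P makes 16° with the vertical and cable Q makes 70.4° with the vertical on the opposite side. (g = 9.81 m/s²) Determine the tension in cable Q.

T_Q ≈ 309 N

Angles from the horizontal: cable P is 90° − 16° = 74°, cable Q is 90° − 70.4° = 19.6°.
Weight W = 114 × 9.81 = 1118 N acts straight down.
Horizontal: T_P cos 74° = T_Q cos 19.6°  →  T_P = 3.418 T_Q.
Vertical: T_P sin 74° + T_Q sin 19.6° = 1118.
Substituting the horizontal relation into the vertical equation gives 3.621 T_Q = 1118, so T_Q = 308.9 N.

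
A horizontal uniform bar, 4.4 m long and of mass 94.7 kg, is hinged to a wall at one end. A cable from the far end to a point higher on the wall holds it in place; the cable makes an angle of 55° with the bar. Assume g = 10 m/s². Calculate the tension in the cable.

T ≈ 578 N

Take torques about the hinge: T sin 55° · 4.4 = 94.7×10×2.2 = 2083.4 N·m.
So T = 2083.4 / (0.8192 × 4.4) = 578.04 N.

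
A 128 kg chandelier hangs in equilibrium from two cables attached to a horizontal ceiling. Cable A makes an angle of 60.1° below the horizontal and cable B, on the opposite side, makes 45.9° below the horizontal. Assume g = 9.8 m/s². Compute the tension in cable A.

T_A ≈ 908 N

Weight W = 128 × 9.8 = 1254 N acts straight down.
Horizontal: T_A cos 60.1° = T_B cos 45.9°  →  T_B = 0.7163 T_A.
Vertical: T_A sin 60.1° + T_B sin 45.9° = 1254.
Substituting the horizontal relation into the vertical equation gives 1.381 T_A = 1254, so T_A = 908.1 N.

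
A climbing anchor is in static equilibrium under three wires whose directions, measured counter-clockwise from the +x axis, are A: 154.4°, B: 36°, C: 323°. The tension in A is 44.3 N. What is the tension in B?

T_B ≈ 9.16 N

Resolve: ΣF_x = 44.3 cos 154.4° + T_B cos 36° + T_C cos 323° = 0.
        ΣF_y = 44.3 sin 154.4° + T_B sin 36° + T_C sin 323° = 0.
The known terms sum to (-39.95, 19.14) N, so 0.8090 T_B + 0.7986 T_C = 39.95 and 0.5878 T_B − 0.6018 T_C = -19.14.
Solving simultaneously: T_B = 9.156 N, T_C = 40.75 N.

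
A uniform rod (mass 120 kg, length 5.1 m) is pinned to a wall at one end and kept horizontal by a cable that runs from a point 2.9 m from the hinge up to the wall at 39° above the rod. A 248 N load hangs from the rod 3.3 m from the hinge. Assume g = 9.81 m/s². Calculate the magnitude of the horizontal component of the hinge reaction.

Take torques about the hinge: T sin 39° · 2.9 = 120×9.81×2.55 + 248×3.3 = 3820.3 N·m.
So T = 3820.3 / (0.6293 × 2.9) = 2093.3 N.
ΣF_x = 0: H_x = T cos 39° = 1626.8 N.

H_x ≈ 1630 N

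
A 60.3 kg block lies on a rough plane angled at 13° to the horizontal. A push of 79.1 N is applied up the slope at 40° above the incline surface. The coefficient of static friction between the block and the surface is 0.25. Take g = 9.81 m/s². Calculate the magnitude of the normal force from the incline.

N ≈ 526 N

Axes along / perpendicular to the incline. W sin 13° = 133.1 N down-slope; W cos 13° = 576.4 N into the surface.
Perpendicular: N = W cos 13° − P sin 40° = 576.4 − 50.84 = 525.5 N.
Along incline: P cos 40° + f = W sin 13° (friction acts up-slope) → f = 133.1 − 60.59 = 72.47 N.
|f| = 72.47 N ≤ μN = 131.4 N, so the block is indeed static.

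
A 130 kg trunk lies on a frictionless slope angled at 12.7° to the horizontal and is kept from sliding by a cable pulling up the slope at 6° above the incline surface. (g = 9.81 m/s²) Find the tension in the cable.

T ≈ 282 N

Take axes along and perpendicular to the incline. Weight components: W sin 12.7° = 280.4 N down-slope, W cos 12.7° = 1244 N into the surface.
Along incline: T cos 6° = W sin 12.7° → T = 281.9 N.
Perpendicular: N = W cos 12.7° − T sin 6° = 1215 N.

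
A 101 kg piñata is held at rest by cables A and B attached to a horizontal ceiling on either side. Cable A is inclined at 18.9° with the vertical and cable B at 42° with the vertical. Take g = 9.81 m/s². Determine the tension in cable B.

Angles from the horizontal: cable A is 90° − 18.9° = 71.1°, cable B is 90° − 42° = 48°.
Weight W = 101 × 9.81 = 990.8 N acts straight down.
Horizontal: T_A cos 71.1° = T_B cos 48°  →  T_A = 2.066 T_B.
Vertical: T_A sin 71.1° + T_B sin 48° = 990.8.
Substituting the horizontal relation into the vertical equation gives 2.698 T_B = 990.8, so T_B = 367.3 N.

T_B ≈ 367 N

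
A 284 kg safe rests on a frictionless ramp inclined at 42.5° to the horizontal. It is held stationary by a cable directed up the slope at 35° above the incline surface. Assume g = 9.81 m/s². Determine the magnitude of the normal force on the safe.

Take axes along and perpendicular to the incline. Weight components: W sin 42.5° = 1882 N down-slope, W cos 42.5° = 2054 N into the surface.
Along incline: T cos 35° = W sin 42.5° → T = 2298 N.
Perpendicular: N = W cos 42.5° − T sin 35° = 736.1 N.

N ≈ 736 N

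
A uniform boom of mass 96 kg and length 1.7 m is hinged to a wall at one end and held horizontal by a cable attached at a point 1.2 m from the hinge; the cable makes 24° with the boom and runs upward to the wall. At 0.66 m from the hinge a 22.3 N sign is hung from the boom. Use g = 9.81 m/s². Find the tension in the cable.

T ≈ 1670 N

Take torques about the hinge: T sin 24° · 1.2 = 96×9.81×0.85 + 22.3×0.66 = 815.21 N·m.
So T = 815.21 / (0.4067 × 1.2) = 1670.2 N.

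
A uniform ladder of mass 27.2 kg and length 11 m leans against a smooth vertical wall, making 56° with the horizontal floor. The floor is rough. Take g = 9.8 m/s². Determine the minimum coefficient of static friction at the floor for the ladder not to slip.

μ_min ≈ 0.337

ΣF_y = 0: N_floor = 27.2×9.8 = 266.56 N.
Torques about the foot: N_wall · 11 sin 56° = 27.2×9.8×5.5 cos 56° → N_wall = 89.898 N.
ΣF_x = 0: f_floor = N_wall = 89.898 N.
μ_min = f_floor / N_floor = 89.898 / 266.56 = 0.3373.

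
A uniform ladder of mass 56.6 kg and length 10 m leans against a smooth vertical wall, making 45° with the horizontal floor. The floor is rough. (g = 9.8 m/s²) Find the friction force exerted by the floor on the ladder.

Torques about the foot: N_wall · 10 sin 45° = 56.6×9.8×5 cos 45° → N_wall = 277.34 N.
ΣF_x = 0: f_floor = N_wall = 277.34 N.

f ≈ 277 N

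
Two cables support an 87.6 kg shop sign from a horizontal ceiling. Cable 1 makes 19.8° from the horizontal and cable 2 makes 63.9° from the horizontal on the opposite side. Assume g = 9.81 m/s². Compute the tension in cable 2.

Weight W = 87.6 × 9.81 = 859.4 N acts straight down.
Horizontal: T_1 cos 19.8° = T_2 cos 63.9°  →  T_1 = 0.4676 T_2.
Vertical: T_1 sin 19.8° + T_2 sin 63.9° = 859.4.
Substituting the horizontal relation into the vertical equation gives 1.056 T_2 = 859.4, so T_2 = 813.5 N.

T_2 ≈ 813 N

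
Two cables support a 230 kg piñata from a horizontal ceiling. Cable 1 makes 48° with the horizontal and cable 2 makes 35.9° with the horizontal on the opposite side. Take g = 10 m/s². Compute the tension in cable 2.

Weight W = 230 × 10 = 2300 N acts straight down.
Horizontal: T_1 cos 48° = T_2 cos 35.9°  →  T_1 = 1.211 T_2.
Vertical: T_1 sin 48° + T_2 sin 35.9° = 2300.
Substituting the horizontal relation into the vertical equation gives 1.486 T_2 = 2300, so T_2 = 1548 N.

T_2 ≈ 1550 N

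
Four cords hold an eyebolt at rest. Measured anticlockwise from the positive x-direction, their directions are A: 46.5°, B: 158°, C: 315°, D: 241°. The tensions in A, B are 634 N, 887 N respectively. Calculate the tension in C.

Resolve: ΣF_x = 634 cos 46.5° + 887 cos 158° + T_C cos 315° + T_D cos 241° = 0.
        ΣF_y = 634 sin 46.5° + 887 sin 158° + T_C sin 315° + T_D sin 241° = 0.
The known terms sum to (-386, 792.2) N, so 0.7071 T_C − 0.4848 T_D = 386 and -0.7071 T_C − 0.8746 T_D = -792.2.
Solving simultaneously: T_C = 750.7 N, T_D = 298.8 N.

T_C ≈ 751 N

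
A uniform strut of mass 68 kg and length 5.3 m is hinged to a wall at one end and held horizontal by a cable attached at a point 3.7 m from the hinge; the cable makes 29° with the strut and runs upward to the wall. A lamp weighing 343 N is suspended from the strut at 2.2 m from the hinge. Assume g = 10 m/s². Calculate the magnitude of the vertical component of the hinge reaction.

|H_y| ≈ 332 N

Take torques about the hinge: T sin 29° · 3.7 = 68×10×2.65 + 343×2.2 = 2556.6 N·m.
So T = 2556.6 / (0.4848 × 3.7) = 1425.2 N.
ΣF_y = 0: H_y = (68×10 + 343) − T sin 29° = 1023 − 690.97 = 332.03 N.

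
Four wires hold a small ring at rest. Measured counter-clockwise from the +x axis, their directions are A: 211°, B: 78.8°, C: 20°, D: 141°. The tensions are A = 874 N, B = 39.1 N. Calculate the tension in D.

Resolve: ΣF_x = 874 cos 211° + 39.1 cos 78.8° + T_C cos 20° + T_D cos 141° = 0.
        ΣF_y = 874 sin 211° + 39.1 sin 78.8° + T_C sin 20° + T_D sin 141° = 0.
The known terms sum to (-741.6, -411.8) N, so 0.9397 T_C − 0.7771 T_D = 741.6 and 0.3420 T_C + 0.6293 T_D = 411.8.
Solving simultaneously: T_C = 917.8 N, T_D = 155.5 N.

T_D ≈ 156 N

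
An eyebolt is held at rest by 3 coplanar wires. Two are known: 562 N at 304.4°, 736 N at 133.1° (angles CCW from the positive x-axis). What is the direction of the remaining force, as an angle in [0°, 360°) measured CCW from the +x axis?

Sum the known components: ΣF_x = -185.4 N, ΣF_y = 73.69 N.
For equilibrium the remaining force must supply (−ΣF_x, −ΣF_y) = (185.4, -73.69) N.
Magnitude = √((185.4)² + (-73.69)²) = 199.5 N; direction = atan2(-73.69, 185.4) = 338.3°.

θ ≈ 338°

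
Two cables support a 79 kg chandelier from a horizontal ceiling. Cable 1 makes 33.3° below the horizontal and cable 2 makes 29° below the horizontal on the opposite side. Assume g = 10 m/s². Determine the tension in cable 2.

Weight W = 79 × 10 = 790 N acts straight down.
Horizontal: T_1 cos 33.3° = T_2 cos 29°  →  T_1 = 1.046 T_2.
Vertical: T_1 sin 33.3° + T_2 sin 29° = 790.
Substituting the horizontal relation into the vertical equation gives 1.059 T_2 = 790, so T_2 = 745.8 N.

T_2 ≈ 746 N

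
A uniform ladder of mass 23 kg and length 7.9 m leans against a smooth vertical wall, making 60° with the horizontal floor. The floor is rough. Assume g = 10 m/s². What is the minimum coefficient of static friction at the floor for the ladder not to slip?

ΣF_y = 0: N_floor = 23×10 = 230 N.
Torques about the foot: N_wall · 7.9 sin 60° = 23×10×3.95 cos 60° → N_wall = 66.395 N.
ΣF_x = 0: f_floor = N_wall = 66.395 N.
μ_min = f_floor / N_floor = 66.395 / 230 = 0.2887.

μ_min ≈ 0.289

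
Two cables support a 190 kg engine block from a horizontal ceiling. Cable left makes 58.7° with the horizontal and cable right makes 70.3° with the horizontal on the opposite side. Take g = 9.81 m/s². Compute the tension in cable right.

T_right ≈ 1250 N

Weight W = 190 × 9.81 = 1864 N acts straight down.
Horizontal: T_left cos 58.7° = T_right cos 70.3°  →  T_left = 0.6489 T_right.
Vertical: T_left sin 58.7° + T_right sin 70.3° = 1864.
Substituting the horizontal relation into the vertical equation gives 1.496 T_right = 1864, so T_right = 1246 N.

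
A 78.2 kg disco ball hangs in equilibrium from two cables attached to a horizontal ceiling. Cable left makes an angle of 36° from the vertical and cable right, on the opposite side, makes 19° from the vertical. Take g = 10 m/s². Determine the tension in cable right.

Angles from the horizontal: cable left is 90° − 36° = 54°, cable right is 90° − 19° = 71°.
Weight W = 78.2 × 10 = 782 N acts straight down.
Horizontal: T_left cos 54° = T_right cos 71°  →  T_left = 0.5539 T_right.
Vertical: T_left sin 54° + T_right sin 71° = 782.
Substituting the horizontal relation into the vertical equation gives 1.394 T_right = 782, so T_right = 561.1 N.

T_right ≈ 561 N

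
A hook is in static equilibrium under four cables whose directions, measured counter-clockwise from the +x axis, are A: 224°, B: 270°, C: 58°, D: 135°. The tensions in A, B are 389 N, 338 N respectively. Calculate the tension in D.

Resolve: ΣF_x = 389 cos 224° + 338 cos 270° + T_C cos 58° + T_D cos 135° = 0.
        ΣF_y = 389 sin 224° + 338 sin 270° + T_C sin 58° + T_D sin 135° = 0.
The known terms sum to (-279.8, -608.2) N, so 0.5299 T_C − 0.7071 T_D = 279.8 and 0.8480 T_C + 0.7071 T_D = 608.2.
Solving simultaneously: T_C = 644.5 N, T_D = 87.24 N.

T_D ≈ 87.2 N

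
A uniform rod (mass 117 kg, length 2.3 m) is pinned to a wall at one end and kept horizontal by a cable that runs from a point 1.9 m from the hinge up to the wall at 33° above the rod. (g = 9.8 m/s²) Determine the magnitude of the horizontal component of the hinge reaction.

H_x ≈ 1070 N

Take torques about the hinge: T sin 33° · 1.9 = 117×9.8×1.15 = 1318.6 N·m.
So T = 1318.6 / (0.5446 × 1.9) = 1274.2 N.
ΣF_x = 0: H_x = T cos 33° = 1068.7 N.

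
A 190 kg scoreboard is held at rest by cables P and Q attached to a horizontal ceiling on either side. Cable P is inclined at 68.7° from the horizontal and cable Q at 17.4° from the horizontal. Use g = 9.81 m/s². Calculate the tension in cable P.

T_P ≈ 1780 N

Weight W = 190 × 9.81 = 1864 N acts straight down.
Horizontal: T_P cos 68.7° = T_Q cos 17.4°  →  T_Q = 0.3807 T_P.
Vertical: T_P sin 68.7° + T_Q sin 17.4° = 1864.
Substituting the horizontal relation into the vertical equation gives 1.046 T_P = 1864, so T_P = 1783 N.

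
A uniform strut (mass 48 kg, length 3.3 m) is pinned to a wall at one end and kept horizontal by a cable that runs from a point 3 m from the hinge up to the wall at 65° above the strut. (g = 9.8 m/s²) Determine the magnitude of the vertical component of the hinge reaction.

|H_y| ≈ 212 N

Take torques about the hinge: T sin 65° · 3 = 48×9.8×1.65 = 776.16 N·m.
So T = 776.16 / (0.9063 × 3) = 285.47 N.
ΣF_y = 0: H_y = (48×9.8) − T sin 65° = 470.4 − 258.72 = 211.68 N.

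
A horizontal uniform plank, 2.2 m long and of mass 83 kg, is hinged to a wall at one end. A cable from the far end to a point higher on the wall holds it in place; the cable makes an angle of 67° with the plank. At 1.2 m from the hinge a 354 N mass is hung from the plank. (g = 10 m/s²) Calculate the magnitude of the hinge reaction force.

|H| ≈ 631 N

Take torques about the hinge: T sin 67° · 2.2 = 83×10×1.1 + 354×1.2 = 1337.8 N·m.
So T = 1337.8 / (0.9205 × 2.2) = 660.61 N.
ΣF_x = 0: H_x = T cos 67° = 258.12 N.
ΣF_y = 0: H_y = (83×10 + 354) − T sin 67° = 1184 − 608.09 = 575.91 N.
|H| = √(H_x² + H_y²) = √((258.12)² + (575.91)²) = 631.11 N.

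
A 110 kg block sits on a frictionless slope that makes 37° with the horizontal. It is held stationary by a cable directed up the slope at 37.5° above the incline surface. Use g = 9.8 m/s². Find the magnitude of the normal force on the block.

N ≈ 363 N

Take axes along and perpendicular to the incline. Weight components: W sin 37° = 648.8 N down-slope, W cos 37° = 860.9 N into the surface.
Along incline: T cos 37.5° = W sin 37° → T = 817.7 N.
Perpendicular: N = W cos 37° − T sin 37.5° = 363.1 N.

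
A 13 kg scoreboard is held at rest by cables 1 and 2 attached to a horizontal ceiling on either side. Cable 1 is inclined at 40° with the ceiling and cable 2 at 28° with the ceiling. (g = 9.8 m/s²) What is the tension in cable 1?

T_1 ≈ 121 N

Weight W = 13 × 9.8 = 127.4 N acts straight down.
Horizontal: T_1 cos 40° = T_2 cos 28°  →  T_2 = 0.8676 T_1.
Vertical: T_1 sin 40° + T_2 sin 28° = 127.4.
Substituting the horizontal relation into the vertical equation gives 1.05 T_1 = 127.4, so T_1 = 121.3 N.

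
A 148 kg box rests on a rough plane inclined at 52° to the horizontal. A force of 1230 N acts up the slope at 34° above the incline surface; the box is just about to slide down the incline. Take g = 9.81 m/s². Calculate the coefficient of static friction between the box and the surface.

On the verge of sliding down the incline, friction is at its maximum μN and acts up the slope.
Perpendicular to incline: N = W cos 52° − P sin 34° = 893.9 − 687.8 = 206.1 N.
Along incline: P cos 34° + μN = W sin 52° → μ = (W sin 52° − P cos 34°) / N = 0.6036.

μ ≈ 0.604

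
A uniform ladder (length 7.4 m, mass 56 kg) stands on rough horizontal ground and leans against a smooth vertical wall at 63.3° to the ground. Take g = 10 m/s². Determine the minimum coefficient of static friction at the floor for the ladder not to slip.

ΣF_y = 0: N_floor = 56×10 = 560 N.
Torques about the foot: N_wall · 7.4 sin 63.3° = 56×10×3.7 cos 63.3° → N_wall = 140.83 N.
ΣF_x = 0: f_floor = N_wall = 140.83 N.
μ_min = f_floor / N_floor = 140.83 / 560 = 0.2515.

μ_min ≈ 0.251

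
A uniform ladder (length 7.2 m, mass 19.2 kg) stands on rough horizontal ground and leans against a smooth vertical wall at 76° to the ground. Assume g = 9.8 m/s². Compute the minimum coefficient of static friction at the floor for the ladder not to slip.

ΣF_y = 0: N_floor = 19.2×9.8 = 188.16 N.
Torques about the foot: N_wall · 7.2 sin 76° = 19.2×9.8×3.6 cos 76° → N_wall = 23.457 N.
ΣF_x = 0: f_floor = N_wall = 23.457 N.
μ_min = f_floor / N_floor = 23.457 / 188.16 = 0.1247.

μ_min ≈ 0.125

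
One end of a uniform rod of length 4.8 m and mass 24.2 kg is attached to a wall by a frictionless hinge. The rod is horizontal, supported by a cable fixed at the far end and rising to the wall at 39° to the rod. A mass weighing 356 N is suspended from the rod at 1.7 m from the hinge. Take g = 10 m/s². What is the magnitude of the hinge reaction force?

|H| ≈ 465 N

Take torques about the hinge: T sin 39° · 4.8 = 24.2×10×2.4 + 356×1.7 = 1186 N·m.
So T = 1186 / (0.6293 × 4.8) = 392.62 N.
ΣF_x = 0: H_x = T cos 39° = 305.12 N.
ΣF_y = 0: H_y = (24.2×10 + 356) − T sin 39° = 598 − 247.08 = 350.92 N.
|H| = √(H_x² + H_y²) = √((305.12)² + (350.92)²) = 465.02 N.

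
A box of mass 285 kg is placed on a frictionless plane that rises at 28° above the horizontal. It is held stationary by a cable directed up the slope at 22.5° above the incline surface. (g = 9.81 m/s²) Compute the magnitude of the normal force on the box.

N ≈ 1920 N

Take axes along and perpendicular to the incline. Weight components: W sin 28° = 1313 N down-slope, W cos 28° = 2469 N into the surface.
Along incline: T cos 22.5° = W sin 28° → T = 1421 N.
Perpendicular: N = W cos 28° − T sin 22.5° = 1925 N.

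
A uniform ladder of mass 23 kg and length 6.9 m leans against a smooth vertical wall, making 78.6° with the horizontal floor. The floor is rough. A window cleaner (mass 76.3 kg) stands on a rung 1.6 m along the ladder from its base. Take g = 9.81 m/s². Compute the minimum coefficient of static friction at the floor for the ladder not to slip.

ΣF_y = 0: N_floor = 23×9.81 + 76.3×9.81 = 974.13 N.
Torques about the foot: N_wall · 6.9 sin 78.6° = 23×9.81×3.45 cos 78.6° + 76.3×9.81×1.6 cos 78.6° → N_wall = 57.745 N.
ΣF_x = 0: f_floor = N_wall = 57.745 N.
μ_min = f_floor / N_floor = 57.745 / 974.13 = 0.05928.

μ_min ≈ 0.0593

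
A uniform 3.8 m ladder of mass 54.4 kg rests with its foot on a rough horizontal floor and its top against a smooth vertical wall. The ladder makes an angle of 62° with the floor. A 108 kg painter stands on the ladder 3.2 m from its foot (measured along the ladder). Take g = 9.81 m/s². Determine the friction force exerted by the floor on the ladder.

f ≈ 616 N

Torques about the foot: N_wall · 3.8 sin 62° = 54.4×9.81×1.9 cos 62° + 108×9.81×3.2 cos 62° → N_wall = 616.26 N.
ΣF_x = 0: f_floor = N_wall = 616.26 N.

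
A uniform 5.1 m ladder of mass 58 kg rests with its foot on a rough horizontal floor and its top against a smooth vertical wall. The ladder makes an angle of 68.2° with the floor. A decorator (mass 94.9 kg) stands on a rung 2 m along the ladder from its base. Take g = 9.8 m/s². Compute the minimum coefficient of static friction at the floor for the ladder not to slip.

μ_min ≈ 0.173

ΣF_y = 0: N_floor = 58×9.8 + 94.9×9.8 = 1498.4 N.
Torques about the foot: N_wall · 5.1 sin 68.2° = 58×9.8×2.55 cos 68.2° + 94.9×9.8×2 cos 68.2° → N_wall = 259.55 N.
ΣF_x = 0: f_floor = N_wall = 259.55 N.
μ_min = f_floor / N_floor = 259.55 / 1498.4 = 0.1732.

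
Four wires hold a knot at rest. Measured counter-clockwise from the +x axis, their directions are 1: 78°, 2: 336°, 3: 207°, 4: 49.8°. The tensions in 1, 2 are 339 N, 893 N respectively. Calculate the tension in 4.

T_4 ≈ 1110 N

Resolve: ΣF_x = 339 cos 78° + 893 cos 336° + T_3 cos 207° + T_4 cos 49.8° = 0.
        ΣF_y = 339 sin 78° + 893 sin 336° + T_3 sin 207° + T_4 sin 49.8° = 0.
The known terms sum to (886.3, -31.62) N, so -0.8910 T_3 + 0.6455 T_4 = -886.3 and -0.4540 T_3 + 0.7638 T_4 = 31.62.
Solving simultaneously: T_3 = 1800 N, T_4 = 1111 N.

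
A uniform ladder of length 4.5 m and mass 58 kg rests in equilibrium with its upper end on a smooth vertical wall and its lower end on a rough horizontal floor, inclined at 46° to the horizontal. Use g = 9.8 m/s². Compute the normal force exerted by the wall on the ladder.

N_wall ≈ 274 N

Torques about the foot: N_wall · 4.5 sin 46° = 58×9.8×2.25 cos 46° → N_wall = 274.45 N.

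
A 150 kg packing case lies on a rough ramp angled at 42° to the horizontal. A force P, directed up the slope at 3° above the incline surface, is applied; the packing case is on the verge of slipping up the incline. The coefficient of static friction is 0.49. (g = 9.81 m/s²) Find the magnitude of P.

P ≈ 1480 N

On the verge of sliding up the incline, friction equals μN and acts down the slope.
Perpendicular: N + P sin 3° = W cos 42° = 1094 N.
Along incline: P cos 3° = W sin 42° + μN  with W sin 42° = 984.6 N.
Solving the pair for P and N: P = 1484 N, N = 1016 N (and f = μN = 497.8 N).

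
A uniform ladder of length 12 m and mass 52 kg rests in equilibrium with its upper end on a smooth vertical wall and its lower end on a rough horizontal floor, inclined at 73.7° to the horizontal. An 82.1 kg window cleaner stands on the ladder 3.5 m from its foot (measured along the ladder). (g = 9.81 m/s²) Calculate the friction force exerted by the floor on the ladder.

Torques about the foot: N_wall · 12 sin 73.7° = 52×9.81×6 cos 73.7° + 82.1×9.81×3.5 cos 73.7° → N_wall = 143.28 N.
ΣF_x = 0: f_floor = N_wall = 143.28 N.

f ≈ 143 N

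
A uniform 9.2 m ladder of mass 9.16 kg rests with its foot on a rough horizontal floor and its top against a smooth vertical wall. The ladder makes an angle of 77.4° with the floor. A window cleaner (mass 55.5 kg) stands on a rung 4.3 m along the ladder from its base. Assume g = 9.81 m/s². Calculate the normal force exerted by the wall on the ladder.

Torques about the foot: N_wall · 9.2 sin 77.4° = 9.16×9.81×4.6 cos 77.4° + 55.5×9.81×4.3 cos 77.4° → N_wall = 66.925 N.

N_wall ≈ 66.9 N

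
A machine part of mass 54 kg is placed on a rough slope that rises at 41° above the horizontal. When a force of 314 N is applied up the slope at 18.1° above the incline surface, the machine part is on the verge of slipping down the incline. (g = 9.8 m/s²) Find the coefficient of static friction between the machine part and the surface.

On the verge of sliding down the incline, friction is at its maximum μN and acts up the slope.
Perpendicular to incline: N = W cos 41° − P sin 18.1° = 399.4 − 97.55 = 301.8 N.
Along incline: P cos 18.1° + μN = W sin 41° → μ = (W sin 41° − P cos 18.1°) / N = 0.1614.

μ ≈ 0.161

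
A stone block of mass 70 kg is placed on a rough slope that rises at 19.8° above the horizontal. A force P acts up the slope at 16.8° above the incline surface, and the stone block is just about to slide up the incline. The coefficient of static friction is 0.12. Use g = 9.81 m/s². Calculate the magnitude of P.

P ≈ 313 N

On the verge of sliding up the incline, friction equals μN and acts down the slope.
Perpendicular: N + P sin 16.8° = W cos 19.8° = 646.1 N.
Along incline: P cos 16.8° = W sin 19.8° + μN  with W sin 19.8° = 232.6 N.
Solving the pair for P and N: P = 312.6 N, N = 555.7 N (and f = μN = 66.69 N).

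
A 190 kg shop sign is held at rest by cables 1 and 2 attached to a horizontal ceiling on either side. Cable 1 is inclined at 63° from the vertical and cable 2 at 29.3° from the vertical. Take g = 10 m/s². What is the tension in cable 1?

T_1 ≈ 931 N

Angles from the horizontal: cable 1 is 90° − 63° = 27°, cable 2 is 90° − 29.3° = 60.7°.
Weight W = 190 × 10 = 1900 N acts straight down.
Horizontal: T_1 cos 27° = T_2 cos 60.7°  →  T_2 = 1.821 T_1.
Vertical: T_1 sin 27° + T_2 sin 60.7° = 1900.
Substituting the horizontal relation into the vertical equation gives 2.042 T_1 = 1900, so T_1 = 930.6 N.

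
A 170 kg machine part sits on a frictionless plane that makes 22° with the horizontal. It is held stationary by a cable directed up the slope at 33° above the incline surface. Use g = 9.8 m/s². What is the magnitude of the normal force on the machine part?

Take axes along and perpendicular to the incline. Weight components: W sin 22° = 624.1 N down-slope, W cos 22° = 1545 N into the surface.
Along incline: T cos 33° = W sin 22° → T = 744.1 N.
Perpendicular: N = W cos 22° − T sin 33° = 1139 N.

N ≈ 1140 N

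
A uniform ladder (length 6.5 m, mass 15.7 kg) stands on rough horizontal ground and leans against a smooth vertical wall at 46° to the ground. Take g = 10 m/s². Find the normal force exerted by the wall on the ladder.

N_wall ≈ 75.8 N

Torques about the foot: N_wall · 6.5 sin 46° = 15.7×10×3.25 cos 46° → N_wall = 75.807 N.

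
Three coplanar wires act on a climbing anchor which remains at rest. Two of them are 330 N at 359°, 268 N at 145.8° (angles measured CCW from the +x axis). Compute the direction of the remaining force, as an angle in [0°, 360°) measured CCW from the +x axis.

θ ≈ 233°

Sum the known components: ΣF_x = 108.3 N, ΣF_y = 144.9 N.
For equilibrium the remaining force must supply (−ΣF_x, −ΣF_y) = (-108.3, -144.9) N.
Magnitude = √((-108.3)² + (-144.9)²) = 180.9 N; direction = atan2(-144.9, -108.3) = 233.2°.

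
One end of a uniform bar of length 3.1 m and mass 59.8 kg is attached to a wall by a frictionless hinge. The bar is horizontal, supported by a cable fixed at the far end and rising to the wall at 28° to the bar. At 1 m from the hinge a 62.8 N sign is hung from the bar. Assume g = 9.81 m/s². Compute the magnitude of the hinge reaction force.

|H| ≈ 679 N

Take torques about the hinge: T sin 28° · 3.1 = 59.8×9.81×1.55 + 62.8×1 = 972.09 N·m.
So T = 972.09 / (0.4695 × 3.1) = 667.94 N.
ΣF_x = 0: H_x = T cos 28° = 589.75 N.
ΣF_y = 0: H_y = (59.8×9.81 + 62.8) − T sin 28° = 649.44 − 313.58 = 335.86 N.
|H| = √(H_x² + H_y²) = √((589.75)² + (335.86)²) = 678.68 N.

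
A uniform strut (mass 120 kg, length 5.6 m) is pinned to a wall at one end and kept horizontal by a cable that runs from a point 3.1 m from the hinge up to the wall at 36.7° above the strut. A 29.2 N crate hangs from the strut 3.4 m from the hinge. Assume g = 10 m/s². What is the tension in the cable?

T ≈ 1870 N

Take torques about the hinge: T sin 36.7° · 3.1 = 120×10×2.8 + 29.2×3.4 = 3459.3 N·m.
So T = 3459.3 / (0.5976 × 3.1) = 1867.2 N.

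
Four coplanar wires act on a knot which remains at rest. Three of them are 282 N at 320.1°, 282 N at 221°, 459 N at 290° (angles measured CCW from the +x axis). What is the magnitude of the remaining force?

Sum the known components: ΣF_x = 160.5 N, ΣF_y = -797.2 N.
For equilibrium the remaining force must supply (−ΣF_x, −ΣF_y) = (-160.5, 797.2) N.
Magnitude = √((-160.5)² + (797.2)²) = 813.2 N; direction = atan2(797.2, -160.5) = 101.4°.

F ≈ 813 N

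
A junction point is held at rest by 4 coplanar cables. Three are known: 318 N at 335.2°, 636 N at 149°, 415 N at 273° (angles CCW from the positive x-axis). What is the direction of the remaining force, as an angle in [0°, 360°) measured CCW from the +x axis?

Sum the known components: ΣF_x = -234.8 N, ΣF_y = -220.3 N.
For equilibrium the remaining force must supply (−ΣF_x, −ΣF_y) = (234.8, 220.3) N.
Magnitude = √((234.8)² + (220.3)²) = 321.9 N; direction = atan2(220.3, 234.8) = 43.2°.

θ ≈ 43.2°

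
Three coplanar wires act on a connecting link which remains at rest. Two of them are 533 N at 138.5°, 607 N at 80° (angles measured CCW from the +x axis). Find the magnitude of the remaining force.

F ≈ 995 N

Sum the known components: ΣF_x = -293.8 N, ΣF_y = 951 N.
For equilibrium the remaining force must supply (−ΣF_x, −ΣF_y) = (293.8, -951) N.
Magnitude = √((293.8)² + (-951)²) = 995.3 N; direction = atan2(-951, 293.8) = 287.2°.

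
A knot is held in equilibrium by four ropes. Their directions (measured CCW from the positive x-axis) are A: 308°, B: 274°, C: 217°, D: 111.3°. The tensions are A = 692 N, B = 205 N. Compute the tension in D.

Resolve: ΣF_x = 692 cos 308° + 205 cos 274° + T_C cos 217° + T_D cos 111.3° = 0.
        ΣF_y = 692 sin 308° + 205 sin 274° + T_C sin 217° + T_D sin 111.3° = 0.
The known terms sum to (440.3, -749.8) N, so -0.7986 T_C − 0.3633 T_D = -440.3 and -0.6018 T_C + 0.9317 T_D = 749.8.
Solving simultaneously: T_C = 143.2 N, T_D = 897.3 N.

T_D ≈ 897 N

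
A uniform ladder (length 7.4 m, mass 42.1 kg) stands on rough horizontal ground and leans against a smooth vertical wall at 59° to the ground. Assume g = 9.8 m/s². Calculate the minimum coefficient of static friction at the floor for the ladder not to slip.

ΣF_y = 0: N_floor = 42.1×9.8 = 412.58 N.
Torques about the foot: N_wall · 7.4 sin 59° = 42.1×9.8×3.7 cos 59° → N_wall = 123.95 N.
ΣF_x = 0: f_floor = N_wall = 123.95 N.
μ_min = f_floor / N_floor = 123.95 / 412.58 = 0.3004.

μ_min ≈ 0.300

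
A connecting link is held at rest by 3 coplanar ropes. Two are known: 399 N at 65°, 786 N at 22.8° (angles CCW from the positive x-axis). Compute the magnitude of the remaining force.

Sum the known components: ΣF_x = 893.2 N, ΣF_y = 666.2 N.
For equilibrium the remaining force must supply (−ΣF_x, −ΣF_y) = (-893.2, -666.2) N.
Magnitude = √((-893.2)² + (-666.2)²) = 1114 N; direction = atan2(-666.2, -893.2) = 216.7°.

F ≈ 1110 N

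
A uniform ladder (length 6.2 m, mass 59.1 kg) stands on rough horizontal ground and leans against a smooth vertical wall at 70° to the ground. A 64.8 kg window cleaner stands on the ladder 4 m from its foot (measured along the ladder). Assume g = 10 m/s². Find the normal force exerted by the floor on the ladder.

N_floor ≈ 1240 N

ΣF_y = 0: N_floor = 59.1×10 + 64.8×10 = 1239 N.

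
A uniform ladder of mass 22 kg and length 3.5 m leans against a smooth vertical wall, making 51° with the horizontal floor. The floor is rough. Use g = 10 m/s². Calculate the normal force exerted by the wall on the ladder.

N_wall ≈ 89.1 N

Torques about the foot: N_wall · 3.5 sin 51° = 22×10×1.75 cos 51° → N_wall = 89.076 N.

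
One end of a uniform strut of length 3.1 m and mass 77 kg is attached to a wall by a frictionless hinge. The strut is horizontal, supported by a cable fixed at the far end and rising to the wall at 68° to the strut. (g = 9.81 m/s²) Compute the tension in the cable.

T ≈ 407 N

Take torques about the hinge: T sin 68° · 3.1 = 77×9.81×1.55 = 1170.8 N·m.
So T = 1170.8 / (0.9272 × 3.1) = 407.35 N.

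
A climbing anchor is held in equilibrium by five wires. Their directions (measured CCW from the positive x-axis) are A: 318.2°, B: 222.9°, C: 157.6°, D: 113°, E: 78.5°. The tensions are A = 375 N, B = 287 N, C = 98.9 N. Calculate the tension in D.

T_D ≈ 105 N

Resolve: ΣF_x = 375 cos 318.2° + 287 cos 222.9° + 98.9 cos 157.6° + T_D cos 113° + T_E cos 78.5° = 0.
        ΣF_y = 375 sin 318.2° + 287 sin 222.9° + 98.9 sin 157.6° + T_D sin 113° + T_E sin 78.5° = 0.
The known terms sum to (-22.12, -407.6) N, so -0.3907 T_D + 0.1994 T_E = 22.12 and 0.9205 T_D + 0.9799 T_E = 407.6.
Solving simultaneously: T_D = 105.2 N, T_E = 317.2 N.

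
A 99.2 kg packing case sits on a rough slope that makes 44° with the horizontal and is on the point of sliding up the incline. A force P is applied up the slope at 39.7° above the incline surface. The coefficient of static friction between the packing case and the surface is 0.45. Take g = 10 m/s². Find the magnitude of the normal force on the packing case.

On the verge of sliding up the incline, friction equals μN and acts down the slope.
Perpendicular: N + P sin 39.7° = W cos 44° = 713.6 N.
Along incline: P cos 39.7° = W sin 44° + μN  with W sin 44° = 689.1 N.
Solving the pair for P and N: P = 955.9 N, N = 103 N (and f = μN = 46.35 N).

N ≈ 103 N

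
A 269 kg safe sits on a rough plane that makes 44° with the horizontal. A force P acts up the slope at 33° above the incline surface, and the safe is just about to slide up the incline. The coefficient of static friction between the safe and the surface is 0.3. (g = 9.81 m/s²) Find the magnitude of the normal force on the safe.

N ≈ 592 N

On the verge of sliding up the incline, friction equals μN and acts down the slope.
Perpendicular: N + P sin 33° = W cos 44° = 1898 N.
Along incline: P cos 33° = W sin 44° + μN  with W sin 44° = 1833 N.
Solving the pair for P and N: P = 2398 N, N = 592.4 N (and f = μN = 177.7 N).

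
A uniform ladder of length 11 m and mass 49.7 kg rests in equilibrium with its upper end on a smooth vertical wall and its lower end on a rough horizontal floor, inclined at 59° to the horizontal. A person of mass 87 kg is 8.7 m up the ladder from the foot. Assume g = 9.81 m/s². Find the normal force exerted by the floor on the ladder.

N_floor ≈ 1340 N

ΣF_y = 0: N_floor = 49.7×9.81 + 87×9.81 = 1341 N.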